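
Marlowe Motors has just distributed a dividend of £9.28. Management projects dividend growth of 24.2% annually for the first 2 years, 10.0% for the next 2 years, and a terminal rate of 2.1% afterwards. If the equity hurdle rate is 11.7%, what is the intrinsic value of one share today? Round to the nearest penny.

Three-stage DDM. Project D₁…D_4; terminal Gordon value at t=4 with g = 0.021; discount at r = 0.117.
D_1 = 11.5258
D_2 = 14.3150
D_3 = 15.7465
D_4 = 17.3211
TV_4 = 17.6849/(0.117−0.021) = 184.2176
P₀ = Σ Dₜ/(1+r)ᵗ + TV_4/(1+r)^4 = 162.5533

£162.55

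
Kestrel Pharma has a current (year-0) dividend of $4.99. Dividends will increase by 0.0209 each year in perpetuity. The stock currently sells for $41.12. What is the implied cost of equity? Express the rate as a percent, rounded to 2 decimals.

14.48%

Rearranging the constant-growth DDM: r = D₁/P₀ + g.
D₁ = 4.99 × (1 + 0.0209) = 5.0943.
r = 5.0943 / 41.12 + 0.0209 = 0.12389 + 0.0209 = 0.14479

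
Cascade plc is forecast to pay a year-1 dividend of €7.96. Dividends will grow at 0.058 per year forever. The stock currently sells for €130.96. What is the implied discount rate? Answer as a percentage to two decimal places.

Rearranging the constant-growth DDM: r = D₁/P₀ + g.
r = 7.9600 / 130.96 + 0.058 = 0.06078 + 0.058 = 0.11878

11.88%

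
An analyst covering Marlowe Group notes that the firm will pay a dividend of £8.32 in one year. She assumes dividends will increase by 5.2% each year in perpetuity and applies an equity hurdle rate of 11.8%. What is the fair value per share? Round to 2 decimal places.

Gordon growth model: P₀ = D₁/(r − g), with D₁ = 8.32 given directly.
P₀ = 8.3200 / (0.118 − 0.052) = 8.3200 / 0.066 = 126.0606

£126.06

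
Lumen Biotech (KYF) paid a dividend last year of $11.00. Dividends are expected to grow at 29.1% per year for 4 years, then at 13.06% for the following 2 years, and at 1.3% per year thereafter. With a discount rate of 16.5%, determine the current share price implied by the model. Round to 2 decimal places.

$193.09

Three-stage DDM. Project D₁…D_6; terminal Gordon value at t=6 with g = 0.013; discount at r = 0.165.
D_1 = 14.2010
D_2 = 18.3335
D_3 = 23.6685
D_4 = 30.5561
D_5 = 34.5467
D_6 = 39.0585
TV_6 = 39.5663/(0.165−0.013) = 260.3044
P₀ = Σ Dₜ/(1+r)ᵗ + TV_6/(1+r)^6 = 193.0939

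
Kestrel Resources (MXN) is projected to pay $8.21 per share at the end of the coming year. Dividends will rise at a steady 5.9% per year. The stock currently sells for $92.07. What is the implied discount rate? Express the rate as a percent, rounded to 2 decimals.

Rearranging the constant-growth DDM: r = D₁/P₀ + g.
r = 8.2100 / 92.07 + 0.059 = 0.08917 + 0.059 = 0.14817

14.82%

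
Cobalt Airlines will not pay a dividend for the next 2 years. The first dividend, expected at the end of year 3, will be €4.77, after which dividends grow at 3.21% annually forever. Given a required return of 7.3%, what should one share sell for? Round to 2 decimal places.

Deferred-dividend DDM. At t=2 the remaining stream is a growing perpetuity with first payment D_3 = 4.77.
V_2 = D_3/(r−g) = 4.77/(0.073−0.0321) = 116.6259
P₀ = V_2/(1+r)^2 = 116.6259/(1+0.073)^2 = 101.2968

€101.30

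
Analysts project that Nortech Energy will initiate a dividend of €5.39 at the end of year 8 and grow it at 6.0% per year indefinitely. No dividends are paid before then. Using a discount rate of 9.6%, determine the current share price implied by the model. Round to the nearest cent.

€78.82

Deferred-dividend DDM. At t=7 the remaining stream is a growing perpetuity with first payment D_8 = 5.39.
V_7 = D_8/(r−g) = 5.39/(0.096−0.06) = 149.7222
P₀ = V_7/(1+r)^7 = 149.7222/(1+0.096)^7 = 78.8156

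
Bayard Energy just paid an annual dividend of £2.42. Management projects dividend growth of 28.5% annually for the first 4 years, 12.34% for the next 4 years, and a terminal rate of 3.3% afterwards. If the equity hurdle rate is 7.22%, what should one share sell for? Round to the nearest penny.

Three-stage DDM. Project D₁…D_8; terminal Gordon value at t=8 with g = 0.033; discount at r = 0.0722.
D_1 = 3.1097
D_2 = 3.9960
D_3 = 5.1348
D_4 = 6.5982
D_5 = 7.4125
D_6 = 8.3272
D_7 = 9.3547
D_8 = 10.5091
TV_8 = 10.8559/(0.0722−0.033) = 276.9363
P₀ = Σ Dₜ/(1+r)ᵗ + TV_8/(1+r)^8 = 196.5582

£196.56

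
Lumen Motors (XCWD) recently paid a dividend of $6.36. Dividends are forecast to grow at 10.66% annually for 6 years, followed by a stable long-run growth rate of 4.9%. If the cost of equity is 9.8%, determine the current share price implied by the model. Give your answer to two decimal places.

$181.90

Two-stage DDM. Project D₁…D_6 at 0.1066, terminal growth 0.049, discount at r = 0.098.
D_1 = 7.0380
D_2 = 7.7882
D_3 = 8.6184
D_4 = 9.5372
D_5 = 10.5538
D_6 = 11.6789
Terminal value at t=6: TV = D_7/(r−g) = 12.2511/(0.098−0.049) = 250.0233
P₀ = 7.0380/(1+0.098)^1 + 7.7882/(1+0.098)^2 + 8.6184/(1+0.098)^3 + 9.5372/(1+0.098)^4 + 10.5538/(1+0.098)^5 + 11.6789/(1+0.098)^6 + 250.0233/(1+0.098)^6 = 181.9010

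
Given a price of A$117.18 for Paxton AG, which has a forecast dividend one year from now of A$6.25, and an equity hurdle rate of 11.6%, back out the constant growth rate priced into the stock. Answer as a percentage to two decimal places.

6.27%

From P₀ = D₁/(r − g), the implied growth is g = r − D₁/P₀.
g = 0.116 − 6.25/117.18 = 0.116 − 0.05334 = 0.06266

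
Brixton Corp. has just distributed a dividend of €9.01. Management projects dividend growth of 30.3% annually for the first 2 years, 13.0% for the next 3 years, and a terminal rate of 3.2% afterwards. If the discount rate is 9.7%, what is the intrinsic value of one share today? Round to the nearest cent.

€284.48

Three-stage DDM. Project D₁…D_5; terminal Gordon value at t=5 with g = 0.032; discount at r = 0.097.
D_1 = 11.7400
D_2 = 15.2973
D_3 = 17.2859
D_4 = 19.5331
D_5 = 22.0724
TV_5 = 22.7787/(0.097−0.032) = 350.4413
P₀ = Σ Dₜ/(1+r)ᵗ + TV_5/(1+r)^5 = 284.4772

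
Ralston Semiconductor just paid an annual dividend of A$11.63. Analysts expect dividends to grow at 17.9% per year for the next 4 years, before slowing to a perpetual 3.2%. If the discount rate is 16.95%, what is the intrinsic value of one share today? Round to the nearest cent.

Two-stage DDM. Project D₁…D_4 at 0.179, terminal growth 0.032, discount at r = 0.1695.
D_1 = 13.7118
D_2 = 16.1662
D_3 = 19.0599
D_4 = 22.4716
Terminal value at t=4: TV = D_5/(r−g) = 23.1907/(0.1695−0.032) = 168.6599
P₀ = 13.7118/(1+0.1695)^1 + 16.1662/(1+0.1695)^2 + 19.0599/(1+0.1695)^3 + 22.4716/(1+0.1695)^4 + 168.6599/(1+0.1695)^4 = 137.6318

A$137.63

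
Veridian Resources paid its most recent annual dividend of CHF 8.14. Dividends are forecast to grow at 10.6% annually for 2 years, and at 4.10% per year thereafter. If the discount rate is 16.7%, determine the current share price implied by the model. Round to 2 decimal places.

Two-stage DDM. Project D₁…D_2 at 0.106, terminal growth 0.041, discount at r = 0.167.
D_1 = 9.0028
D_2 = 9.9571
Terminal value at t=2: TV = D_3/(r−g) = 10.3654/(0.167−0.041) = 82.2650
P₀ = 9.0028/(1+0.167)^1 + 9.9571/(1+0.167)^2 + 82.2650/(1+0.167)^2 = 75.4308

CHF 75.43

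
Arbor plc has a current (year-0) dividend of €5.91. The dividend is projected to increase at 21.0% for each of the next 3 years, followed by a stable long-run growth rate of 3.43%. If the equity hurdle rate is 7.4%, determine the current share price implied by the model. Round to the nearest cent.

Two-stage DDM. Project D₁…D_3 at 0.21, terminal growth 0.0343, discount at r = 0.074.
D_1 = 7.1511
D_2 = 8.6528
D_3 = 10.4699
Terminal value at t=3: TV = D_4/(r−g) = 10.8290/(0.074−0.0343) = 272.7719
P₀ = 7.1511/(1+0.074)^1 + 8.6528/(1+0.074)^2 + 10.4699/(1+0.074)^3 + 272.7719/(1+0.074)^3 = 242.7959

€242.80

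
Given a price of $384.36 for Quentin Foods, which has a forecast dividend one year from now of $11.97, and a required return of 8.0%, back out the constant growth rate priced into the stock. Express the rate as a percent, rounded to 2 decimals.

From P₀ = D₁/(r − g), the implied growth is g = r − D₁/P₀.
g = 0.08 − 11.97/384.36 = 0.08 − 0.03114 = 0.04886

4.89%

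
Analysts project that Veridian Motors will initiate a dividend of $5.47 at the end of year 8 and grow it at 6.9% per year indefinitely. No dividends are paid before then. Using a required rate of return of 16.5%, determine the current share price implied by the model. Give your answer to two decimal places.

Deferred-dividend DDM. At t=7 the remaining stream is a growing perpetuity with first payment D_8 = 5.47.
V_7 = D_8/(r−g) = 5.47/(0.165−0.069) = 56.9792
P₀ = V_7/(1+r)^7 = 56.9792/(1+0.165)^7 = 19.5630

$19.56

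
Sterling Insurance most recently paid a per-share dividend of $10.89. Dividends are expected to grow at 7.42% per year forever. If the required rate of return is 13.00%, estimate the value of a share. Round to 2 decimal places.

Gordon growth model: P₀ = D₁/(r − g). D₁ = 10.89 × (1 + 0.0742) = 11.6980.
P₀ = 11.6980 / (0.13 − 0.0742) = 11.6980 / 0.0558 = 209.6423

$209.64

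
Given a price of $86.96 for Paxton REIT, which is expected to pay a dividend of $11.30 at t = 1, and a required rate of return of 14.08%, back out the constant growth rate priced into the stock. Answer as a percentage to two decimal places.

From P₀ = D₁/(r − g), the implied growth is g = r − D₁/P₀.
g = 0.1408 − 11.30/86.96 = 0.1408 − 0.12994 = 0.01086

1.09%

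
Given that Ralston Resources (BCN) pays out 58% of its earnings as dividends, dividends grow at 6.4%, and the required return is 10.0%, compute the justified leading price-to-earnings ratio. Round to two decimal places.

16.11

Justified leading P/E = b/(r−g) = 0.58/(0.1−0.064) = 16.1111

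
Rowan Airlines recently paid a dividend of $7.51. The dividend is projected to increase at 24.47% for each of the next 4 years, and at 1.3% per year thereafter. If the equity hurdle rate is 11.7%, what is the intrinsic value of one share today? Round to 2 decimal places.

$152.45

Two-stage DDM. Project D₁…D_4 at 0.2447, terminal growth 0.013, discount at r = 0.117.
D_1 = 9.3477
D_2 = 11.6351
D_3 = 14.4822
D_4 = 18.0260
Terminal value at t=4: TV = D_5/(r−g) = 18.2603/(0.117−0.013) = 175.5799
P₀ = 9.3477/(1+0.117)^1 + 11.6351/(1+0.117)^2 + 14.4822/(1+0.117)^3 + 18.0260/(1+0.117)^4 + 175.5799/(1+0.117)^4 = 152.4525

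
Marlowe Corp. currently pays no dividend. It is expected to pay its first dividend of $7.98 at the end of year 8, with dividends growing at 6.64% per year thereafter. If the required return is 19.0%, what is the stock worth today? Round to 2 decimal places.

$19.11

Deferred-dividend DDM. At t=7 the remaining stream is a growing perpetuity with first payment D_8 = 7.98.
V_7 = D_8/(r−g) = 7.98/(0.19−0.0664) = 64.5631
P₀ = V_7/(1+r)^7 = 64.5631/(1+0.19)^7 = 19.1054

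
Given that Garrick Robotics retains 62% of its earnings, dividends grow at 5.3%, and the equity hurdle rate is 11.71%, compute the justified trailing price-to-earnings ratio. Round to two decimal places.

6.24

Payout ratio b = 1 − 0.62 = 0.38.
Justified trailing P/E = b(1+g)/(r−g) = 0.38×(1+0.053)/(0.1171−0.053) = 6.2424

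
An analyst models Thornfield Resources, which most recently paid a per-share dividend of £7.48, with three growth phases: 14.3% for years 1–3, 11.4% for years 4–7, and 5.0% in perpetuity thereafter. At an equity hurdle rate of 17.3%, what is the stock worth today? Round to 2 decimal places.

£93.74

Three-stage DDM. Project D₁…D_7; terminal Gordon value at t=7 with g = 0.05; discount at r = 0.173.
D_1 = 8.5496
D_2 = 9.7722
D_3 = 11.1697
D_4 = 12.4430
D_5 = 13.8615
D_6 = 15.4417
D_7 = 17.2021
TV_7 = 18.0622/(0.173−0.05) = 146.8471
P₀ = Σ Dₜ/(1+r)ᵗ + TV_7/(1+r)^7 = 93.7434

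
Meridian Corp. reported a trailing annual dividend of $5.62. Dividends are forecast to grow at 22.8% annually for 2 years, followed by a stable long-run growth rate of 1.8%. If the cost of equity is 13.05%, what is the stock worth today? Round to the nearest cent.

Two-stage DDM. Project D₁…D_2 at 0.228, terminal growth 0.018, discount at r = 0.1305.
D_1 = 6.9014
D_2 = 8.4749
Terminal value at t=2: TV = D_3/(r−g) = 8.6274/(0.1305−0.018) = 76.6882
P₀ = 6.9014/(1+0.1305)^1 + 8.4749/(1+0.1305)^2 + 76.6882/(1+0.1305)^2 = 72.7409

$72.74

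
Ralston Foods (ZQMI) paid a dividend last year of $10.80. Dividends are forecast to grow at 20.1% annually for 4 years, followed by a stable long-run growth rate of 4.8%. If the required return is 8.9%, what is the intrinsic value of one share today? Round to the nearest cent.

$463.89

Two-stage DDM. Project D₁…D_4 at 0.201, terminal growth 0.048, discount at r = 0.089.
D_1 = 12.9708
D_2 = 15.5779
D_3 = 18.7091
D_4 = 22.4696
Terminal value at t=4: TV = D_5/(r−g) = 23.5482/(0.089−0.048) = 574.3455
P₀ = 12.9708/(1+0.089)^1 + 15.5779/(1+0.089)^2 + 18.7091/(1+0.089)^3 + 22.4696/(1+0.089)^4 + 574.3455/(1+0.089)^4 = 463.8871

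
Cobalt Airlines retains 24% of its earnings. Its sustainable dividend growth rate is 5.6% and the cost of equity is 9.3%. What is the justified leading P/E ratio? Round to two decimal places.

20.54

Payout ratio b = 1 − 0.24 = 0.76.
Justified leading P/E = b/(r−g) = 0.76/(0.093−0.056) = 20.5405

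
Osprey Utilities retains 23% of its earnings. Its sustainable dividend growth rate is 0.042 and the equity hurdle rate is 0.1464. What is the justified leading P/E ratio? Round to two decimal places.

7.38

Payout ratio b = 1 − 0.23 = 0.77.
Justified leading P/E = b/(r−g) = 0.77/(0.1464−0.042) = 7.3755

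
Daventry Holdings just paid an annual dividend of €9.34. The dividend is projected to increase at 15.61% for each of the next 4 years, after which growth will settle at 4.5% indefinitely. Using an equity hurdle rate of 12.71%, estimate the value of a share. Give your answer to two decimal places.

€171.42

Two-stage DDM. Project D₁…D_4 at 0.1561, terminal growth 0.045, discount at r = 0.1271.
D_1 = 10.7980
D_2 = 12.4835
D_3 = 14.4322
D_4 = 16.6851
Terminal value at t=4: TV = D_5/(r−g) = 17.4359/(0.1271−0.045) = 212.3741
P₀ = 10.7980/(1+0.1271)^1 + 12.4835/(1+0.1271)^2 + 14.4322/(1+0.1271)^3 + 16.6851/(1+0.1271)^4 + 212.3741/(1+0.1271)^4 = 171.4246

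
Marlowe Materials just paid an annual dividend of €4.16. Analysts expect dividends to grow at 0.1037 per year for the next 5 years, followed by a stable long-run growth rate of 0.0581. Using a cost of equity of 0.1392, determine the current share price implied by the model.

Two-stage DDM. Project D₁…D_5 at 0.1037, terminal growth 0.0581, discount at r = 0.1392.
D_1 = 4.5914
D_2 = 5.0675
D_3 = 5.5930
D_4 = 6.1730
D_5 = 6.8132
Terminal value at t=5: TV = D_6/(r−g) = 7.2090/(0.1392−0.0581) = 88.8903
P₀ = 4.5914/(1+0.1392)^1 + 5.0675/(1+0.1392)^2 + 5.5930/(1+0.1392)^3 + 6.1730/(1+0.1392)^4 + 6.8132/(1+0.1392)^5 + 88.8903/(1+0.1392)^5 = 65.2636

€65.26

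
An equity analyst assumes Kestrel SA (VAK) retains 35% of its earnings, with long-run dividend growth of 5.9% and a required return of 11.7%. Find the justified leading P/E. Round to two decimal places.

Payout ratio b = 1 − 0.35 = 0.65.
Justified leading P/E = b/(r−g) = 0.65/(0.117−0.059) = 11.2069

11.21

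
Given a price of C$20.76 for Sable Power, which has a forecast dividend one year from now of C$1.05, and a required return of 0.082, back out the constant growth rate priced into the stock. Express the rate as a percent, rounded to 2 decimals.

3.14%

From P₀ = D₁/(r − g), the implied growth is g = r − D₁/P₀.
g = 0.082 − 1.05/20.76 = 0.082 − 0.05058 = 0.03142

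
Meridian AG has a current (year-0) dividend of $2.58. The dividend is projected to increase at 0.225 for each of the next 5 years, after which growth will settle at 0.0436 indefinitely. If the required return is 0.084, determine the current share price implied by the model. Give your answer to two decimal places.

Two-stage DDM. Project D₁…D_5 at 0.225, terminal growth 0.0436, discount at r = 0.084.
D_1 = 3.1605
D_2 = 3.8716
D_3 = 4.7427
D_4 = 5.8098
D_5 = 7.1171
Terminal value at t=5: TV = D_6/(r−g) = 7.4274/(0.084−0.0436) = 183.8454
P₀ = 3.1605/(1+0.084)^1 + 3.8716/(1+0.084)^2 + 4.7427/(1+0.084)^3 + 5.8098/(1+0.084)^4 + 7.1171/(1+0.084)^5 + 183.8454/(1+0.084)^5 = 141.7271

$141.73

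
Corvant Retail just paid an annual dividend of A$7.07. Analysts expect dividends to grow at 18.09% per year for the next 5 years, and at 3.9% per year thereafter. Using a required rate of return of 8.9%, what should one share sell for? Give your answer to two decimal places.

A$265.66

Two-stage DDM. Project D₁…D_5 at 0.1809, terminal growth 0.039, discount at r = 0.089.
D_1 = 8.3490
D_2 = 9.8593
D_3 = 11.6428
D_4 = 13.7490
D_5 = 16.2362
Terminal value at t=5: TV = D_6/(r−g) = 16.8694/(0.089−0.039) = 337.3887
P₀ = 8.3490/(1+0.089)^1 + 9.8593/(1+0.089)^2 + 11.6428/(1+0.089)^3 + 13.7490/(1+0.089)^4 + 16.2362/(1+0.089)^5 + 337.3887/(1+0.089)^5 = 265.6606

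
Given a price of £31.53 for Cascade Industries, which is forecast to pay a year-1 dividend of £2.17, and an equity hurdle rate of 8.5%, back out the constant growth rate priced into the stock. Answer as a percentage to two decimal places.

1.62%

From P₀ = D₁/(r − g), the implied growth is g = r − D₁/P₀.
g = 0.085 − 2.17/31.53 = 0.085 − 0.06882 = 0.01618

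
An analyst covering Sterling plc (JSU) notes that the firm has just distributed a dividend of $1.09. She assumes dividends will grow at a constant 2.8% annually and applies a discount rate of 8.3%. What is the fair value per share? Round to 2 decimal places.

$20.37

Gordon growth model: P₀ = D₁/(r − g). D₁ = 1.09 × (1 + 0.028) = 1.1205.
P₀ = 1.1205 / (0.083 − 0.028) = 1.1205 / 0.055 = 20.3731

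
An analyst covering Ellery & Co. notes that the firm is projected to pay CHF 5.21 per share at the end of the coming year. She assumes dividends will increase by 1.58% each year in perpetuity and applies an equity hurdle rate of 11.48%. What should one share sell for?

Gordon growth model: P₀ = D₁/(r − g), with D₁ = 5.21 given directly.
P₀ = 5.2100 / (0.1148 − 0.0158) = 5.2100 / 0.099 = 52.6263

CHF 52.63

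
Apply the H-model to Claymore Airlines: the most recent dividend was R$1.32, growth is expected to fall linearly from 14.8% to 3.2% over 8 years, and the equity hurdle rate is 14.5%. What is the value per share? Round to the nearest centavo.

R$17.48

H-model: P₀ = D₀[(1+g_L) + H(g_S−g_L)]/(r−g_L), with H = 8/2 = 4.
P₀ = 1.32 × [(1+0.032) + 4×(0.148−0.032)] / (0.145−0.032)
   = 1.32 × 1.4960 / 0.113 = 17.4754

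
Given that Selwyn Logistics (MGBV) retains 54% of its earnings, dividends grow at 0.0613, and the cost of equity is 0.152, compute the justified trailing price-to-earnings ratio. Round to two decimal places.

Payout ratio b = 1 − 0.54 = 0.46.
Justified trailing P/E = b(1+g)/(r−g) = 0.46×(1+0.0613)/(0.152−0.0613) = 5.3826

5.38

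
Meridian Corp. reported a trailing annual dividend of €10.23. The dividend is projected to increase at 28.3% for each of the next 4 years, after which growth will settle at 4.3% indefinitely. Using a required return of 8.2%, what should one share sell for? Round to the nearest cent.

€604.66

Two-stage DDM. Project D₁…D_4 at 0.283, terminal growth 0.043, discount at r = 0.082.
D_1 = 13.1251
D_2 = 16.8395
D_3 = 21.6051
D_4 = 27.7193
Terminal value at t=4: TV = D_5/(r−g) = 28.9112/(0.082−0.043) = 741.3136
P₀ = 13.1251/(1+0.082)^1 + 16.8395/(1+0.082)^2 + 21.6051/(1+0.082)^3 + 27.7193/(1+0.082)^4 + 741.3136/(1+0.082)^4 = 604.6644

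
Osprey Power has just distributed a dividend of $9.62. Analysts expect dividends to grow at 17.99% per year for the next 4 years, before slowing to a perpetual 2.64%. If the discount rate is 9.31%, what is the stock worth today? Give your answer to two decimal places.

$247.71

Two-stage DDM. Project D₁…D_4 at 0.1799, terminal growth 0.0264, discount at r = 0.0931.
D_1 = 11.3506
D_2 = 13.3926
D_3 = 15.8019
D_4 = 18.6447
Terminal value at t=4: TV = D_5/(r−g) = 19.1369/(0.0931−0.0264) = 286.9107
P₀ = 11.3506/(1+0.0931)^1 + 13.3926/(1+0.0931)^2 + 15.8019/(1+0.0931)^3 + 18.6447/(1+0.0931)^4 + 286.9107/(1+0.0931)^4 = 247.7089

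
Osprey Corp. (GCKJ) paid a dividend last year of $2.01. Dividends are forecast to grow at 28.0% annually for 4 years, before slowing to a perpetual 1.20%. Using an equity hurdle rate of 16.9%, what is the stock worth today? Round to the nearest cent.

Two-stage DDM. Project D₁…D_4 at 0.28, terminal growth 0.012, discount at r = 0.169.
D_1 = 2.5728
D_2 = 3.2932
D_3 = 4.2153
D_4 = 5.3956
Terminal value at t=4: TV = D_5/(r−g) = 5.4603/(0.169−0.012) = 34.7790
P₀ = 2.5728/(1+0.169)^1 + 3.2932/(1+0.169)^2 + 4.2153/(1+0.169)^3 + 5.3956/(1+0.169)^4 + 34.7790/(1+0.169)^4 = 28.7619

$28.76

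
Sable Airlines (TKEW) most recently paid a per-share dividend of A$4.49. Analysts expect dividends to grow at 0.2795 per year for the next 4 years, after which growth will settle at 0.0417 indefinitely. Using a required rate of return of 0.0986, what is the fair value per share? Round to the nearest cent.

Two-stage DDM. Project D₁…D_4 at 0.2795, terminal growth 0.0417, discount at r = 0.0986.
D_1 = 5.7450
D_2 = 7.3507
D_3 = 9.4052
D_4 = 12.0339
Terminal value at t=4: TV = D_5/(r−g) = 12.5357/(0.0986−0.0417) = 220.3119
P₀ = 5.7450/(1+0.0986)^1 + 7.3507/(1+0.0986)^2 + 9.4052/(1+0.0986)^3 + 12.0339/(1+0.0986)^4 + 220.3119/(1+0.0986)^4 = 177.9189

A$177.92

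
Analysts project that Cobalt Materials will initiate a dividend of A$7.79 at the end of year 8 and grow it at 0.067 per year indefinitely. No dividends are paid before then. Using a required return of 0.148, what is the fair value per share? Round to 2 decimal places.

A$36.60

Deferred-dividend DDM. At t=7 the remaining stream is a growing perpetuity with first payment D_8 = 7.79.
V_7 = D_8/(r−g) = 7.79/(0.148−0.067) = 96.1728
P₀ = V_7/(1+r)^7 = 96.1728/(1+0.148)^7 = 36.5982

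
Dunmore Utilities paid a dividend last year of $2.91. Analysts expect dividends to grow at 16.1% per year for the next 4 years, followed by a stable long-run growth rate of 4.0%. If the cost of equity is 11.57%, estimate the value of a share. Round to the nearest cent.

Two-stage DDM. Project D₁…D_4 at 0.161, terminal growth 0.04, discount at r = 0.1157.
D_1 = 3.3785
D_2 = 3.9225
D_3 = 4.5540
D_4 = 5.2872
Terminal value at t=4: TV = D_5/(r−g) = 5.4986/(0.1157−0.04) = 72.6372
P₀ = 3.3785/(1+0.1157)^1 + 3.9225/(1+0.1157)^2 + 4.5540/(1+0.1157)^3 + 5.2872/(1+0.1157)^4 + 72.6372/(1+0.1157)^4 = 59.7485

$59.75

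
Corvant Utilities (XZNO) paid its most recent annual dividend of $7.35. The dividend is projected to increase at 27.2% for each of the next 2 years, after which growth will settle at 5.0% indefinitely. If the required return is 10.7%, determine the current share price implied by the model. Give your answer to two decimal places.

Two-stage DDM. Project D₁…D_2 at 0.272, terminal growth 0.05, discount at r = 0.107.
D_1 = 9.3492
D_2 = 11.8922
Terminal value at t=2: TV = D_3/(r−g) = 12.4868/(0.107−0.05) = 219.0665
P₀ = 9.3492/(1+0.107)^1 + 11.8922/(1+0.107)^2 + 219.0665/(1+0.107)^2 = 196.9142

$196.91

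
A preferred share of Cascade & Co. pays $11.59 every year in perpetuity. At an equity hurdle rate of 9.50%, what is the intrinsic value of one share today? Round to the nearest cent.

Zero-growth DDM (perpetuity): P₀ = D/r = 11.59 / 0.095 = 122.0000

$122.00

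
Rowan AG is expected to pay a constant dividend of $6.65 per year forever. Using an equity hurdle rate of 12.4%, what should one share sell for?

$53.63

Zero-growth DDM (perpetuity): P₀ = D/r = 6.65 / 0.124 = 53.6290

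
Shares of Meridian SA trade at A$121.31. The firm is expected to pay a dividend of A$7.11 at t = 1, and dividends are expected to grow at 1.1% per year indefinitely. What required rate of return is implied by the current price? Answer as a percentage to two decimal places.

6.96%

Rearranging the constant-growth DDM: r = D₁/P₀ + g.
r = 7.1100 / 121.31 + 0.011 = 0.05861 + 0.011 = 0.06961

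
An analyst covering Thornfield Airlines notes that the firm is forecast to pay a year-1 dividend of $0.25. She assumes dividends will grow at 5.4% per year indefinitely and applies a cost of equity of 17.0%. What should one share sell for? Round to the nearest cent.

$2.16

Gordon growth model: P₀ = D₁/(r − g), with D₁ = 0.25 given directly.
P₀ = 0.2500 / (0.17 − 0.054) = 0.2500 / 0.116 = 2.1552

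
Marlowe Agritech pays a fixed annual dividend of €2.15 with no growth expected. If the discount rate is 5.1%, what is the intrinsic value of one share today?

Zero-growth DDM (perpetuity): P₀ = D/r = 2.15 / 0.051 = 42.1569

€42.16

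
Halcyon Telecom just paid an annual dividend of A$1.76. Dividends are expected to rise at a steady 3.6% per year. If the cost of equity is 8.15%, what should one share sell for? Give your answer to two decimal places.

A$40.07

Gordon growth model: P₀ = D₁/(r − g). D₁ = 1.76 × (1 + 0.036) = 1.8234.
P₀ = 1.8234 / (0.0815 − 0.036) = 1.8234 / 0.0455 = 40.0738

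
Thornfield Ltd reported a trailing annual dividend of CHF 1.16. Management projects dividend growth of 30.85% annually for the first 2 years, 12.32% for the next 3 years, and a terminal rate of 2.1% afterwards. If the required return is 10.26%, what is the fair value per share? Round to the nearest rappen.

Three-stage DDM. Project D₁…D_5; terminal Gordon value at t=5 with g = 0.021; discount at r = 0.1026.
D_1 = 1.5179
D_2 = 1.9861
D_3 = 2.2308
D_4 = 2.5056
D_5 = 2.8143
TV_5 = 2.8734/(0.1026−0.021) = 35.2138
P₀ = Σ Dₜ/(1+r)ᵗ + TV_5/(1+r)^5 = 29.7052

CHF 29.71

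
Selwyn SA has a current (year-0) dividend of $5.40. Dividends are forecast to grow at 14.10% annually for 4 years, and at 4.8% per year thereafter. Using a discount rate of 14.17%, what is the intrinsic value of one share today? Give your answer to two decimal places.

$81.82

Two-stage DDM. Project D₁…D_4 at 0.141, terminal growth 0.048, discount at r = 0.1417.
D_1 = 6.1614
D_2 = 7.0302
D_3 = 8.0214
D_4 = 9.1524
Terminal value at t=4: TV = D_5/(r−g) = 9.5917/(0.1417−0.048) = 102.3665
P₀ = 6.1614/(1+0.1417)^1 + 7.0302/(1+0.1417)^2 + 8.0214/(1+0.1417)^3 + 9.1524/(1+0.1417)^4 + 102.3665/(1+0.1417)^4 = 81.8159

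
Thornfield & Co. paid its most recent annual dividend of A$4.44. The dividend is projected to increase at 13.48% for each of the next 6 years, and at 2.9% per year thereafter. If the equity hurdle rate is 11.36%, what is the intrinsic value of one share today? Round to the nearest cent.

A$88.95

Two-stage DDM. Project D₁…D_6 at 0.1348, terminal growth 0.029, discount at r = 0.1136.
D_1 = 5.0385
D_2 = 5.7177
D_3 = 6.4884
D_4 = 7.3631
D_5 = 8.3556
D_6 = 9.4820
Terminal value at t=6: TV = D_7/(r−g) = 9.7570/(0.1136−0.029) = 115.3304
P₀ = 5.0385/(1+0.1136)^1 + 5.7177/(1+0.1136)^2 + 6.4884/(1+0.1136)^3 + 7.3631/(1+0.1136)^4 + 8.3556/(1+0.1136)^5 + 9.4820/(1+0.1136)^6 + 115.3304/(1+0.1136)^6 = 88.9464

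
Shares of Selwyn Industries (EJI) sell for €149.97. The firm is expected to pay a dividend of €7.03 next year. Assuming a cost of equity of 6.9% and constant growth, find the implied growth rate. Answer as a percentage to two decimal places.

From P₀ = D₁/(r − g), the implied growth is g = r − D₁/P₀.
g = 0.069 − 7.03/149.97 = 0.069 − 0.04688 = 0.02212

2.21%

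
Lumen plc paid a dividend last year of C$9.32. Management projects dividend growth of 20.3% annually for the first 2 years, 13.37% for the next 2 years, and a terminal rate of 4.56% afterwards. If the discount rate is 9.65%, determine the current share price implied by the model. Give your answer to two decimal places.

Three-stage DDM. Project D₁…D_4; terminal Gordon value at t=4 with g = 0.0456; discount at r = 0.0965.
D_1 = 11.2120
D_2 = 13.4880
D_3 = 15.2913
D_4 = 17.3358
TV_4 = 18.1263/(0.0965−0.0456) = 356.1158
P₀ = Σ Dₜ/(1+r)ᵗ + TV_4/(1+r)^4 = 291.3874

C$291.39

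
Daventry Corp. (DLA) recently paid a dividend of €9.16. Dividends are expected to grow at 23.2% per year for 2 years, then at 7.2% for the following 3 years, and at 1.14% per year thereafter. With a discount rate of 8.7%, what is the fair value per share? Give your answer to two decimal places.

€207.48

Three-stage DDM. Project D₁…D_5; terminal Gordon value at t=5 with g = 0.0114; discount at r = 0.087.
D_1 = 11.2851
D_2 = 13.9033
D_3 = 14.9043
D_4 = 15.9774
D_5 = 17.1278
TV_5 = 17.3230/(0.087−0.0114) = 229.1408
P₀ = Σ Dₜ/(1+r)ᵗ + TV_5/(1+r)^5 = 207.4760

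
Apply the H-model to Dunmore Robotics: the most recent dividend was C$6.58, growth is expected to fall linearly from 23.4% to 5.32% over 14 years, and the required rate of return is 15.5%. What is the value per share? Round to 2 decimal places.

H-model: P₀ = D₀[(1+g_L) + H(g_S−g_L)]/(r−g_L), with H = 14/2 = 7.
P₀ = 6.58 × [(1+0.0532) + 7×(0.234−0.0532)] / (0.155−0.0532)
   = 6.58 × 2.3188 / 0.1018 = 149.8792

C$149.88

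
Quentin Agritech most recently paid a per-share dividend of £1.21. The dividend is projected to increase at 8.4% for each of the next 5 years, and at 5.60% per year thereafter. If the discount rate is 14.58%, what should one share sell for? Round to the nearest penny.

£15.92

Two-stage DDM. Project D₁…D_5 at 0.084, terminal growth 0.056, discount at r = 0.1458.
D_1 = 1.3116
D_2 = 1.4218
D_3 = 1.5413
D_4 = 1.6707
D_5 = 1.8111
Terminal value at t=5: TV = D_6/(r−g) = 1.9125/(0.1458−0.056) = 21.2970
P₀ = 1.3116/(1+0.1458)^1 + 1.4218/(1+0.1458)^2 + 1.5413/(1+0.1458)^3 + 1.6707/(1+0.1458)^4 + 1.8111/(1+0.1458)^5 + 21.2970/(1+0.1458)^5 = 15.9226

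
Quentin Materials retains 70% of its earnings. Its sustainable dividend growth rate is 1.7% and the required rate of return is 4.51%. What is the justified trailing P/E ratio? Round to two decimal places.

Payout ratio b = 1 − 0.70 = 0.30.
Justified trailing P/E = b(1+g)/(r−g) = 0.30×(1+0.017)/(0.0451−0.017) = 10.8577

10.86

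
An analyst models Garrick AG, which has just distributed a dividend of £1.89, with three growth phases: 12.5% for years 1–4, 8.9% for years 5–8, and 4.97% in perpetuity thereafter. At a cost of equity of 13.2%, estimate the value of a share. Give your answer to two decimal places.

£34.29

Three-stage DDM. Project D₁…D_8; terminal Gordon value at t=8 with g = 0.0497; discount at r = 0.132.
D_1 = 2.1262
D_2 = 2.3920
D_3 = 2.6910
D_4 = 3.0274
D_5 = 3.2969
D_6 = 3.5903
D_7 = 3.9098
D_8 = 4.2578
TV_8 = 4.4694/(0.132−0.0497) = 54.3061
P₀ = Σ Dₜ/(1+r)ᵗ + TV_8/(1+r)^8 = 34.2852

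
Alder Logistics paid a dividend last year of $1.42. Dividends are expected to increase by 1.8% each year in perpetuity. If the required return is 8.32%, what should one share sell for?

$22.17

Gordon growth model: P₀ = D₁/(r − g). D₁ = 1.42 × (1 + 0.018) = 1.4456.
P₀ = 1.4456 / (0.0832 − 0.018) = 1.4456 / 0.0652 = 22.1712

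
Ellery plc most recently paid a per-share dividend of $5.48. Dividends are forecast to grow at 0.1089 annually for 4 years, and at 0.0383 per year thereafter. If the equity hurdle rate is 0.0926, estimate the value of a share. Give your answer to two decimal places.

$133.93

Two-stage DDM. Project D₁…D_4 at 0.1089, terminal growth 0.0383, discount at r = 0.0926.
D_1 = 6.0768
D_2 = 6.7385
D_3 = 7.4724
D_4 = 8.2861
Terminal value at t=4: TV = D_5/(r−g) = 8.6035/(0.0926−0.0383) = 158.4430
P₀ = 6.0768/(1+0.0926)^1 + 6.7385/(1+0.0926)^2 + 7.4724/(1+0.0926)^3 + 8.2861/(1+0.0926)^4 + 158.4430/(1+0.0926)^4 = 133.9302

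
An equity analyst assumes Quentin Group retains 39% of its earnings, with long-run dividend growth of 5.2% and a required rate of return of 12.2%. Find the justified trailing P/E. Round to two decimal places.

Payout ratio b = 1 − 0.39 = 0.61.
Justified trailing P/E = b(1+g)/(r−g) = 0.61×(1+0.052)/(0.122−0.052) = 9.1674

9.17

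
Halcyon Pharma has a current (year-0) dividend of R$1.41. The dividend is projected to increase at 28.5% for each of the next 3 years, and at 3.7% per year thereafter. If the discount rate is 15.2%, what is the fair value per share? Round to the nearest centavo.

Two-stage DDM. Project D₁…D_3 at 0.285, terminal growth 0.037, discount at r = 0.152.
D_1 = 1.8118
D_2 = 2.3282
D_3 = 2.9918
Terminal value at t=3: TV = D_4/(r−g) = 3.1025/(0.152−0.037) = 26.9780
P₀ = 1.8118/(1+0.152)^1 + 2.3282/(1+0.152)^2 + 2.9918/(1+0.152)^3 + 26.9780/(1+0.152)^3 = 22.9303

R$22.93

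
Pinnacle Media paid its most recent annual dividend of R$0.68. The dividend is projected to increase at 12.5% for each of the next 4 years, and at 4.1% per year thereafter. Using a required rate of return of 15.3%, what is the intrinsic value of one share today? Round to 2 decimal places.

Two-stage DDM. Project D₁…D_4 at 0.125, terminal growth 0.041, discount at r = 0.153.
D_1 = 0.7650
D_2 = 0.8606
D_3 = 0.9682
D_4 = 1.0892
Terminal value at t=4: TV = D_5/(r−g) = 1.1339/(0.153−0.041) = 10.1240
P₀ = 0.7650/(1+0.153)^1 + 0.8606/(1+0.153)^2 + 0.9682/(1+0.153)^3 + 1.0892/(1+0.153)^4 + 10.1240/(1+0.153)^4 = 8.2872

R$8.29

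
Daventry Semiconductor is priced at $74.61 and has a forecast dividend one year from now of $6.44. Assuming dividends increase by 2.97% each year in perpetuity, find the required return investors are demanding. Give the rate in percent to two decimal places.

11.60%

Rearranging the constant-growth DDM: r = D₁/P₀ + g.
r = 6.4400 / 74.61 + 0.0297 = 0.08632 + 0.0297 = 0.11602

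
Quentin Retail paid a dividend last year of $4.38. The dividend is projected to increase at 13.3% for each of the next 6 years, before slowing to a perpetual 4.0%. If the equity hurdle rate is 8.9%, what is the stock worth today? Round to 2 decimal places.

Two-stage DDM. Project D₁…D_6 at 0.133, terminal growth 0.04, discount at r = 0.089.
D_1 = 4.9625
D_2 = 5.6226
D_3 = 6.3704
D_4 = 7.2176
D_5 = 8.1776
D_6 = 9.2652
Terminal value at t=6: TV = D_7/(r−g) = 9.6358/(0.089−0.04) = 196.6486
P₀ = 4.9625/(1+0.089)^1 + 5.6226/(1+0.089)^2 + 6.3704/(1+0.089)^3 + 7.2176/(1+0.089)^4 + 8.1776/(1+0.089)^5 + 9.2652/(1+0.089)^6 + 196.6486/(1+0.089)^6 = 148.1596

$148.16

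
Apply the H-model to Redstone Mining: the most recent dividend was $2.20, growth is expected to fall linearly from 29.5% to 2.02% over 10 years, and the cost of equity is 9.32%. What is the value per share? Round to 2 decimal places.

H-model: P₀ = D₀[(1+g_L) + H(g_S−g_L)]/(r−g_L), with H = 10/2 = 5.
P₀ = 2.20 × [(1+0.0202) + 5×(0.295−0.0202)] / (0.0932−0.0202)
   = 2.20 × 2.3942 / 0.073 = 72.1540

$72.15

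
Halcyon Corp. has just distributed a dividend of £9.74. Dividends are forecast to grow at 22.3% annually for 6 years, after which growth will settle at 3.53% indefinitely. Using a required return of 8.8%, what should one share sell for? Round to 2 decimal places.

Two-stage DDM. Project D₁…D_6 at 0.223, terminal growth 0.0353, discount at r = 0.088.
D_1 = 11.9120
D_2 = 14.5684
D_3 = 17.8172
D_4 = 21.7904
D_5 = 26.6496
D_6 = 32.5925
Terminal value at t=6: TV = D_7/(r−g) = 33.7430/(0.088−0.0353) = 640.2850
P₀ = 11.9120/(1+0.088)^1 + 14.5684/(1+0.088)^2 + 17.8172/(1+0.088)^3 + 21.7904/(1+0.088)^4 + 26.6496/(1+0.088)^5 + 32.5925/(1+0.088)^6 + 640.2850/(1+0.088)^6 = 475.7810

£475.78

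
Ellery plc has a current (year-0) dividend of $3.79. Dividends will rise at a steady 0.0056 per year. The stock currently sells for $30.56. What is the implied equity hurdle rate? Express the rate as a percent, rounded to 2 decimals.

Rearranging the constant-growth DDM: r = D₁/P₀ + g.
D₁ = 3.79 × (1 + 0.0056) = 3.8112.
r = 3.8112 / 30.56 + 0.0056 = 0.12471 + 0.0056 = 0.13031

13.03%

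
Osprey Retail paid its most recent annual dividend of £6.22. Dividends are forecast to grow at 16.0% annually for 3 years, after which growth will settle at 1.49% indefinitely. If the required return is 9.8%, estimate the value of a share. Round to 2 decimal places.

Two-stage DDM. Project D₁…D_3 at 0.16, terminal growth 0.0149, discount at r = 0.098.
D_1 = 7.2152
D_2 = 8.3696
D_3 = 9.7088
Terminal value at t=3: TV = D_4/(r−g) = 9.8534/(0.098−0.0149) = 118.5732
P₀ = 7.2152/(1+0.098)^1 + 8.3696/(1+0.098)^2 + 9.7088/(1+0.098)^3 + 118.5732/(1+0.098)^3 = 110.4213

£110.42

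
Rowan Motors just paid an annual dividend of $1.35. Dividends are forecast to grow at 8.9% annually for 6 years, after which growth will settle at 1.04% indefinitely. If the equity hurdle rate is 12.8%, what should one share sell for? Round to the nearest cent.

Two-stage DDM. Project D₁…D_6 at 0.089, terminal growth 0.0104, discount at r = 0.128.
D_1 = 1.4702
D_2 = 1.6010
D_3 = 1.7435
D_4 = 1.8987
D_5 = 2.0676
D_6 = 2.2517
Terminal value at t=6: TV = D_7/(r−g) = 2.2751/(0.128−0.0104) = 19.3458
P₀ = 1.4702/(1+0.128)^1 + 1.6010/(1+0.128)^2 + 1.7435/(1+0.128)^3 + 1.8987/(1+0.128)^4 + 2.0676/(1+0.128)^5 + 2.2517/(1+0.128)^6 + 19.3458/(1+0.128)^6 = 16.5658

$16.57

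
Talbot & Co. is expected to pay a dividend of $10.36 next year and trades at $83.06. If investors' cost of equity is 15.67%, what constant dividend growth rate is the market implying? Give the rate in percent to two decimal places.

3.20%

From P₀ = D₁/(r − g), the implied growth is g = r − D₁/P₀.
g = 0.1567 − 10.36/83.06 = 0.1567 − 0.12473 = 0.03197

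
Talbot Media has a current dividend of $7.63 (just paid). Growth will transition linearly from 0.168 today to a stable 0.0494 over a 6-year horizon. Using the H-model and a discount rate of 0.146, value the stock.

$110.99

H-model: P₀ = D₀[(1+g_L) + H(g_S−g_L)]/(r−g_L), with H = 6/2 = 3.
P₀ = 7.63 × [(1+0.0494) + 3×(0.168−0.0494)] / (0.146−0.0494)
   = 7.63 × 1.4052 / 0.0966 = 110.9904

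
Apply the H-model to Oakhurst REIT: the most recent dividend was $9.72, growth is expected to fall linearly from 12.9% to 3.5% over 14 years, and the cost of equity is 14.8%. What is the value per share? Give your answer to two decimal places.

H-model: P₀ = D₀[(1+g_L) + H(g_S−g_L)]/(r−g_L), with H = 14/2 = 7.
P₀ = 9.72 × [(1+0.035) + 7×(0.129−0.035)] / (0.148−0.035)
   = 9.72 × 1.6930 / 0.113 = 145.6280

$145.63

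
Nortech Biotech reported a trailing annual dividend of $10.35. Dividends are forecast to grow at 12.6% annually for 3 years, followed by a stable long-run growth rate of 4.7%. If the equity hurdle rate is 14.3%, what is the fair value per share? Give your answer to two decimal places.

Two-stage DDM. Project D₁…D_3 at 0.126, terminal growth 0.047, discount at r = 0.143.
D_1 = 11.6541
D_2 = 13.1225
D_3 = 14.7760
Terminal value at t=3: TV = D_4/(r−g) = 15.4704/(0.143−0.047) = 161.1502
P₀ = 11.6541/(1+0.143)^1 + 13.1225/(1+0.143)^2 + 14.7760/(1+0.143)^3 + 161.1502/(1+0.143)^3 = 138.0531

$138.05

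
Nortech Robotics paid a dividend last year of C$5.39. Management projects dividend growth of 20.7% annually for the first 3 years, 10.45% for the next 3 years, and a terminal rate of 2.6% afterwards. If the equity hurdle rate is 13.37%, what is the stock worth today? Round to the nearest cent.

Three-stage DDM. Project D₁…D_6; terminal Gordon value at t=6 with g = 0.026; discount at r = 0.1337.
D_1 = 6.5057
D_2 = 7.8524
D_3 = 9.4779
D_4 = 10.4683
D_5 = 11.5622
D_6 = 12.7705
TV_6 = 13.1025/(0.1337−0.026) = 121.6576
P₀ = Σ Dₜ/(1+r)ᵗ + TV_6/(1+r)^6 = 94.1776

C$94.18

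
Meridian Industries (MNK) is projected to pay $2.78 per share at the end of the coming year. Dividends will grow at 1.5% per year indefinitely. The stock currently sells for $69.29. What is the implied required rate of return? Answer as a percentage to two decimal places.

5.51%

Rearranging the constant-growth DDM: r = D₁/P₀ + g.
r = 2.7800 / 69.29 + 0.015 = 0.04012 + 0.015 = 0.05512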